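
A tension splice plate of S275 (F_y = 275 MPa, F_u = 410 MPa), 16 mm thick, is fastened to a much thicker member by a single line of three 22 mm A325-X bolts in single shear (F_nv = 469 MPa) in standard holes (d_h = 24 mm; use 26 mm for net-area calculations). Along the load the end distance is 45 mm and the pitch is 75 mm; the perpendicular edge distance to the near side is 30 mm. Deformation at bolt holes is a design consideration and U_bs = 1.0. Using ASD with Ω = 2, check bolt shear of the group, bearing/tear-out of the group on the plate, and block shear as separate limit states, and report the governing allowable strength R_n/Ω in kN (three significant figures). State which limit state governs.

Bolt shear: A_b = π·22²/4 = 380.1 mm²; R_n = 469 × 380.1 × 3 × 1 / 1000 = 534.8 kN → 534.8 / 2 = 267 kN.
Bearing: edge l_c = 33, r_n = 259.8 kN; interior l_c = 51, r_n = 346.4 kN; R_n = 259.8 + 2·346.4 = 952.5 kN → 476 kN.
Block shear: A_gv = 3120, A_nv = 2080, A_nt = 272 mm²; R_n = min(0.6F_uA_nv, 0.6F_yA_gv) + U_bs·F_u·A_nt = 623.2 kN → 312 kN.
Bolt shear governs: 267 kN.

267 kN (bolt shear governs)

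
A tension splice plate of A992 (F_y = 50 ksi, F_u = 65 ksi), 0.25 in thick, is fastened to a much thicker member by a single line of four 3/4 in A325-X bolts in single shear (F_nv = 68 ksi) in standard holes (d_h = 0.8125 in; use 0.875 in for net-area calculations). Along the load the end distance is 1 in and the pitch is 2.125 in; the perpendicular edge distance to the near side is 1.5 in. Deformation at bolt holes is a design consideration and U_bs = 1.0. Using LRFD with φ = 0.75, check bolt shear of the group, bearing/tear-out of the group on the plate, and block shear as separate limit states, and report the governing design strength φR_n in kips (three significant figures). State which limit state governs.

Bolt shear: A_b = π·0.75²/4 = 0.4418 in²; R_n = 68 × 0.4418 × 4 × 1 = 120.2 kips → 0.75 × 120.2 = 90.1 kips.
Bearing: edge l_c = 0.5938, r_n = 11.58 kips; interior l_c = 1.312, r_n = 25.59 kips; R_n = 11.58 + 3·25.59 = 88.36 kips → 66.3 kips.
Block shear: A_gv = 1.844, A_nv = 1.078, A_nt = 0.2656 in²; R_n = min(0.6F_uA_nv, 0.6F_yA_gv) + U_bs·F_u·A_nt = 59.31 kips → 44.5 kips.
Block shear governs: 44.5 kips.

44.5 kips (block shear governs)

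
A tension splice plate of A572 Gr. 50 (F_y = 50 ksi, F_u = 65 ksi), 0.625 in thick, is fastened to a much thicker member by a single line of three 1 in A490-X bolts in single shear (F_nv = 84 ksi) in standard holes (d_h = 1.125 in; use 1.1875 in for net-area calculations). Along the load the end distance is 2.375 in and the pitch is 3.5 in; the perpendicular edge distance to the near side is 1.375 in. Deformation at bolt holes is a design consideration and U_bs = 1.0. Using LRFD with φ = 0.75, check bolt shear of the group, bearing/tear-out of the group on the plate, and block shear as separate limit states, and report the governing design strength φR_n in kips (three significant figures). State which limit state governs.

Bolt shear: A_b = π·1²/4 = 0.7854 in²; R_n = 84 × 0.7854 × 3 × 1 = 197.9 kips → 0.75 × 197.9 = 148 kips.
Bearing: edge l_c = 1.812, r_n = 88.36 kips; interior l_c = 2.375, r_n = 97.5 kips; R_n = 88.36 + 2·97.5 = 283.4 kips → 213 kips.
Block shear: A_gv = 5.859, A_nv = 4.004, A_nt = 0.4883 in²; R_n = min(0.6F_uA_nv, 0.6F_yA_gv) + U_bs·F_u·A_nt = 187.9 kips → 141 kips.
Block shear governs: 141 kips.

141 kips (block shear governs)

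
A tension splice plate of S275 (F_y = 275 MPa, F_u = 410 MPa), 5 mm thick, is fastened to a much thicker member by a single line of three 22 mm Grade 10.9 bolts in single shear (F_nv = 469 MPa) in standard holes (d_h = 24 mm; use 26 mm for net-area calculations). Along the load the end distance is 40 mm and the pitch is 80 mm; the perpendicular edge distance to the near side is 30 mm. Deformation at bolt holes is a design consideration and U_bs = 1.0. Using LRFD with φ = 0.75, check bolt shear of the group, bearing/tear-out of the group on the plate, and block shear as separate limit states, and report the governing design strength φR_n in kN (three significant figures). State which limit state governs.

Bolt shear: A_b = π·22²/4 = 380.1 mm²; R_n = 469 × 380.1 × 3 × 1 / 1000 = 534.8 kN → 0.75 × 534.8 = 401 kN.
Bearing: edge l_c = 28, r_n = 68.88 kN; interior l_c = 56, r_n = 108.2 kN; R_n = 68.88 + 2·108.2 = 285.4 kN → 214 kN.
Block shear: A_gv = 1000, A_nv = 675, A_nt = 85 mm²; R_n = min(0.6F_uA_nv, 0.6F_yA_gv) + U_bs·F_u·A_nt = 199.8 kN → 150 kN.
Block shear governs: 150 kN.

150 kN (block shear governs)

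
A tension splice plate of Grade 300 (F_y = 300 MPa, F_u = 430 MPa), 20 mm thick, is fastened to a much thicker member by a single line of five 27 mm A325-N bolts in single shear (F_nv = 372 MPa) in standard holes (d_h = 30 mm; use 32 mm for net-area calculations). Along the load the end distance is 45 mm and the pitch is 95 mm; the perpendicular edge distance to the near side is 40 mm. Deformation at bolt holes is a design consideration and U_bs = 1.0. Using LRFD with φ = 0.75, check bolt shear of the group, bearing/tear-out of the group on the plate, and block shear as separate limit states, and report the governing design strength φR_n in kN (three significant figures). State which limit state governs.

799 kN (bolt shear governs)

Bolt shear: A_b = π·27²/4 = 572.6 mm²; R_n = 372 × 572.6 × 5 × 1 / 1000 = 1065 kN → 0.75 × 1065 = 799 kN.
Bearing: edge l_c = 30, r_n = 309.6 kN; interior l_c = 65, r_n = 557.3 kN; R_n = 309.6 + 4·557.3 = 2539 kN → 1900 kN.
Block shear: A_gv = 8500, A_nv = 5620, A_nt = 480 mm²; R_n = min(0.6F_uA_nv, 0.6F_yA_gv) + U_bs·F_u·A_nt = 1656 kN → 1240 kN.
Bolt shear governs: 799 kN.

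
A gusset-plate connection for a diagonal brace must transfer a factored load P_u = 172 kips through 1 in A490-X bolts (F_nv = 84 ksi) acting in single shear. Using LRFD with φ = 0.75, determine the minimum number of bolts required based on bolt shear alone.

4 bolts

A_b = π·1²/4 = 0.7854 in².
Per-bolt design strength φR_n = 0.75 × 84 × 0.7854 × 1 = 49.48 kips.
n ≥ 172 / 49.48 = 3.476 → use 4 bolts.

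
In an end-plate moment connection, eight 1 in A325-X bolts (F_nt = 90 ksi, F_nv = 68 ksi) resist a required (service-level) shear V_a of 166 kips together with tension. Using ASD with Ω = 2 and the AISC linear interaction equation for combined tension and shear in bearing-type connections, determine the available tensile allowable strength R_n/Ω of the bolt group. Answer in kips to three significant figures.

148 kips

A_b = π·1²/4 = 0.7854 in²; f_rv = 166 / (8 × 0.7854) = 26.42 ksi.
F'_nt = 1.3 F_nt − (Ω F_nt / F_nv) f_rv = 1.3·90 − (2·90/68)·26.42 = 47.07 ksi, capped at F_nt → F'_nt = 47.07 ksi.
R_n = F'_nt · A_b · n = 47.07 × 0.7854 × 8 = 295.7 kips.
Allowable strength R_n/Ω = 295.7 / 2 = 148 kips.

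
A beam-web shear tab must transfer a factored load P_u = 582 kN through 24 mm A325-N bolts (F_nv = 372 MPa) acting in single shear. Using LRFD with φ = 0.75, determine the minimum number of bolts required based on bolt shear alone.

A_b = π·24²/4 = 452.4 mm².
Per-bolt design strength φR_n = 0.75 × 372 × 452.4 × 1 / 1000 = 126.2 kN.
n ≥ 582 / 126.2 = 4.611 → use 5 bolts.

5 bolts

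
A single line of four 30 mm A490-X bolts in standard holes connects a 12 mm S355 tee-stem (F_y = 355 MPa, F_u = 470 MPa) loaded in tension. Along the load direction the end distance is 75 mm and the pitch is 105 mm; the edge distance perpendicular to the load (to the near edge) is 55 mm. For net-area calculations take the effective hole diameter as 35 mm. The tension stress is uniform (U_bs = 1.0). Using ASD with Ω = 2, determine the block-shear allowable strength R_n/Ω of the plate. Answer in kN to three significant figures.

Shear plane L_v = 75 + 3·105 = 390 mm; A_gv = 390 × 12 = 4680 mm².
A_nv = (390 − 3.5·35) × 12 = 3210 mm².
A_nt = (55 − 0.5·35) × 12 = 450 mm².
0.6 F_u A_nv = 905.2 kN; 0.6 F_y A_gv = 996.8 kN → shear rupture governs the shear term.
R_n = 905.2 + 1.0 × 470 × 450 / 1000 = 1117 kN.
Allowable strength R_n/Ω = 1117 / 2 = 558 kN.

558 kN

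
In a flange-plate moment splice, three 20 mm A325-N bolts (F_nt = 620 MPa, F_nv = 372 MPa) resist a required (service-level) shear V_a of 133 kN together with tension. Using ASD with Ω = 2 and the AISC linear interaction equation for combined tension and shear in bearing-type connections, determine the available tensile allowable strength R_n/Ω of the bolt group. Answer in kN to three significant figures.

158 kN

A_b = π·20²/4 = 314.2 mm²; f_rv = 133 × 1000 / (3 × 314.2) = 141.1 MPa.
F'_nt = 1.3 F_nt − (Ω F_nt / F_nv) f_rv = 1.3·620 − (2·620/372)·141.1 = 335.6 MPa, capped at F_nt → F'_nt = 335.6 MPa.
R_n = F'_nt · A_b · n = 335.6 × 314.2 × 3 / 1000 = 316.3 kN.
Allowable strength R_n/Ω = 316.3 / 2 = 158 kN.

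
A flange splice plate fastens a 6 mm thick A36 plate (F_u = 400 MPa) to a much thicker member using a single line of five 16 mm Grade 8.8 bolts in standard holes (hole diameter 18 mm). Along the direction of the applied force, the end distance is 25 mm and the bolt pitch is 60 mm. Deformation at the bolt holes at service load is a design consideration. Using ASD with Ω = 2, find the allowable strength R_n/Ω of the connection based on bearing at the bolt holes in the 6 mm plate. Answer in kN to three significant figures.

207 kN

Per bolt r_n = 1.2 l_c t F_u ≤ 2.4 d t F_u; upper limit = 2.4 × 16 × 6 × 400 / 1000 = 92.16 kN.
Edge bolt: l_c = 25 − 18/2 = 16 mm → 1.2 × 16 × 6 × 400 / 1000 = 46.08 → r_n = 46.08 kN.
Interior bolts: l_c = 60 − 18 = 42 mm → 1.2 × 42 × 6 × 400 / 1000 = 121 → r_n = 92.16 kN.
R_n = 1 × 46.08 + 4 × 92.16 = 414.7 kN.
Allowable strength R_n/Ω = 414.7 / 2 = 207 kN.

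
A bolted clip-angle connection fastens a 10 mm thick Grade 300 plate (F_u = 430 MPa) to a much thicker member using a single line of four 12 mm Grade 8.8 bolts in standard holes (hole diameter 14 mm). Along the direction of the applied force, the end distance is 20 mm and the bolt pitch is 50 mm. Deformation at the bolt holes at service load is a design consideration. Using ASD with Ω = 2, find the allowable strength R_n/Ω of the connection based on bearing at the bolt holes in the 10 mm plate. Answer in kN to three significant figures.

219 kN

Per bolt r_n = 1.2 l_c t F_u ≤ 2.4 d t F_u; upper limit = 2.4 × 12 × 10 × 430 / 1000 = 123.8 kN.
Edge bolt: l_c = 20 − 14/2 = 13 mm → 1.2 × 13 × 10 × 430 / 1000 = 67.08 → r_n = 67.08 kN.
Interior bolts: l_c = 50 − 14 = 36 mm → 1.2 × 36 × 10 × 430 / 1000 = 185.8 → r_n = 123.8 kN.
R_n = 1 × 67.08 + 3 × 123.8 = 438.6 kN.
Allowable strength R_n/Ω = 438.6 / 2 = 219 kN.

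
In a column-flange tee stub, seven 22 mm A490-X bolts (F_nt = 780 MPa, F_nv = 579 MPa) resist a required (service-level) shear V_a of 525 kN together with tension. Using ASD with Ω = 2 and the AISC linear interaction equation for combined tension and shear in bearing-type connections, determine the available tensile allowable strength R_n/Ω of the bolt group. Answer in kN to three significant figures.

642 kN

A_b = π·22²/4 = 380.1 mm²; f_rv = 525 × 1000 / (7 × 380.1) = 197.3 MPa.
F'_nt = 1.3 F_nt − (Ω F_nt / F_nv) f_rv = 1.3·780 − (2·780/579)·197.3 = 482.4 MPa, capped at F_nt → F'_nt = 482.4 MPa.
R_n = F'_nt · A_b · n = 482.4 × 380.1 × 7 / 1000 = 1284 kN.
Allowable strength R_n/Ω = 1284 / 2 = 642 kN.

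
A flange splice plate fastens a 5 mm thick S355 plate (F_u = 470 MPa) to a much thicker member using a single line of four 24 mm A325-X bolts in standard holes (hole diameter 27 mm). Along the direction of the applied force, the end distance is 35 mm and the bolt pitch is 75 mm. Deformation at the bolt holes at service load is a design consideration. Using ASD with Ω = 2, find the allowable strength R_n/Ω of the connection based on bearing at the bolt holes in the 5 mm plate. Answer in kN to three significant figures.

233 kN

Per bolt r_n = 1.2 l_c t F_u ≤ 2.4 d t F_u; upper limit = 2.4 × 24 × 5 × 470 / 1000 = 135.4 kN.
Edge bolt: l_c = 35 − 27/2 = 21.5 mm → 1.2 × 21.5 × 5 × 470 / 1000 = 60.63 → r_n = 60.63 kN.
Interior bolts: l_c = 75 − 27 = 48 mm → 1.2 × 48 × 5 × 470 / 1000 = 135.4 → r_n = 135.4 kN.
R_n = 1 × 60.63 + 3 × 135.4 = 466.7 kN.
Allowable strength R_n/Ω = 466.7 / 2 = 233 kN.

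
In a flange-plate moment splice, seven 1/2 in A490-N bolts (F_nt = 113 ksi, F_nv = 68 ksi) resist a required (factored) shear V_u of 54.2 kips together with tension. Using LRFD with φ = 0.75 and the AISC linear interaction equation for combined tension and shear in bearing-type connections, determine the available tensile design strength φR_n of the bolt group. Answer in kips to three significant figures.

61.4 kips

A_b = π·0.5²/4 = 0.1963 in²; f_rv = 54.2 / (7 × 0.1963) = 39.43 ksi.
F'_nt = 1.3 F_nt − (F_nt / φF_nv) f_rv = 1.3·113 − (113/(0.75·68))·39.43 = 59.53 ksi, capped at F_nt → F'_nt = 59.53 ksi.
R_n = F'_nt · A_b · n = 59.53 × 0.1963 × 7 = 81.82 kips.
Design strength φR_n = 0.75 × 81.82 = 61.4 kips.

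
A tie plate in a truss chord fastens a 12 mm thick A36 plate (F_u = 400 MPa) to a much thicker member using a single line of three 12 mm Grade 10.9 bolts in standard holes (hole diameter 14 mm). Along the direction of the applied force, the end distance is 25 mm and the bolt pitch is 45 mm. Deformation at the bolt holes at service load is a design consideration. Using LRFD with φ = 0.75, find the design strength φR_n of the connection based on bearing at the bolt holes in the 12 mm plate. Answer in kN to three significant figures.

285 kN

Per bolt r_n = 1.2 l_c t F_u ≤ 2.4 d t F_u; upper limit = 2.4 × 12 × 12 × 400 / 1000 = 138.2 kN.
Edge bolt: l_c = 25 − 14/2 = 18 mm → 1.2 × 18 × 12 × 400 / 1000 = 103.7 → r_n = 103.7 kN.
Interior bolts: l_c = 45 − 14 = 31 mm → 1.2 × 31 × 12 × 400 / 1000 = 178.6 → r_n = 138.2 kN.
R_n = 1 × 103.7 + 2 × 138.2 = 380.2 kN.
Design strength φR_n = 0.75 × 380.2 = 285 kN.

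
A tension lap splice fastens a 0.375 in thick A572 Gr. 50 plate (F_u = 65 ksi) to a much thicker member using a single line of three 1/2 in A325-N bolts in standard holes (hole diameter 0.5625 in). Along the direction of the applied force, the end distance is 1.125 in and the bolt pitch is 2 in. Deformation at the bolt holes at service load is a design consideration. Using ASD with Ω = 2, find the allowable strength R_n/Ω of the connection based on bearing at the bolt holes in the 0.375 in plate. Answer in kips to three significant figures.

Per bolt r_n = 1.2 l_c t F_u ≤ 2.4 d t F_u; upper limit = 2.4 × 0.5 × 0.375 × 65 = 29.25 kips.
Edge bolt: l_c = 1.125 − 0.5625/2 = 0.8438 in → 1.2 × 0.8438 × 0.375 × 65 = 24.68 → r_n = 24.68 kips.
Interior bolts: l_c = 2 − 0.5625 = 1.438 in → 1.2 × 1.438 × 0.375 × 65 = 42.05 → r_n = 29.25 kips.
R_n = 1 × 24.68 + 2 × 29.25 = 83.18 kips.
Allowable strength R_n/Ω = 83.18 / 2 = 41.6 kips.

41.6 kips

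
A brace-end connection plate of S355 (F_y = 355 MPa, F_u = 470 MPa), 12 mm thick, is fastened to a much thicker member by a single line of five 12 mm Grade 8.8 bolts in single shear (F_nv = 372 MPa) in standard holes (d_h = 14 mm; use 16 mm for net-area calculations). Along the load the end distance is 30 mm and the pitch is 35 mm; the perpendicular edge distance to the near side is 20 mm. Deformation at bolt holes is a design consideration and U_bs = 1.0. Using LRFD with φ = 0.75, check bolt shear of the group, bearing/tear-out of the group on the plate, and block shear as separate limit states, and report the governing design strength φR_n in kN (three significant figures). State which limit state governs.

Bolt shear: A_b = π·12²/4 = 113.1 mm²; R_n = 372 × 113.1 × 5 × 1 / 1000 = 210.4 kN → 0.75 × 210.4 = 158 kN.
Bearing: edge l_c = 23, r_n = 155.7 kN; interior l_c = 21, r_n = 142.1 kN; R_n = 155.7 + 4·142.1 = 724.2 kN → 543 kN.
Block shear: A_gv = 2040, A_nv = 1176, A_nt = 144 mm²; R_n = min(0.6F_uA_nv, 0.6F_yA_gv) + U_bs·F_u·A_nt = 399.3 kN → 299 kN.
Bolt shear governs: 158 kN.

158 kN (bolt shear governs)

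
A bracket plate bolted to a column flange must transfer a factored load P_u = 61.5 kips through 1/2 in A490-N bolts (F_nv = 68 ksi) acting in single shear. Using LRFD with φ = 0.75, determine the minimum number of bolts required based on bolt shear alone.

A_b = π·0.5²/4 = 0.1963 in².
Per-bolt design strength φR_n = 0.75 × 68 × 0.1963 × 1 = 10.01 kips.
n ≥ 61.5 / 10.01 = 6.142 → use 7 bolts.

7 bolts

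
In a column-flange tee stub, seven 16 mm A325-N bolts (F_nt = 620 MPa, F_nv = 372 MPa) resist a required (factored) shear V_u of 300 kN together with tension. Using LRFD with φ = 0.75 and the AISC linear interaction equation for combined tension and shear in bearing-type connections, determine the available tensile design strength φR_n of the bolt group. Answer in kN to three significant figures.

351 kN

A_b = π·16²/4 = 201.1 mm²; f_rv = 300 × 1000 / (7 × 201.1) = 213.2 MPa.
F'_nt = 1.3 F_nt − (F_nt / φF_nv) f_rv = 1.3·620 − (620/(0.75·372))·213.2 = 332.3 MPa, capped at F_nt → F'_nt = 332.3 MPa.
R_n = F'_nt · A_b · n = 332.3 × 201.1 × 7 / 1000 = 467.7 kN.
Design strength φR_n = 0.75 × 467.7 = 351 kN.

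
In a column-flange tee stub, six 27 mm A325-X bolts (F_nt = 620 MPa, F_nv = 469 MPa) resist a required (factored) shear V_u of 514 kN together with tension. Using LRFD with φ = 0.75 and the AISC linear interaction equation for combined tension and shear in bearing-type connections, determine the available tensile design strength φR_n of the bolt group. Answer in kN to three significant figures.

1400 kN

A_b = π·27²/4 = 572.6 mm²; f_rv = 514 × 1000 / (6 × 572.6) = 149.6 MPa.
F'_nt = 1.3 F_nt − (F_nt / φF_nv) f_rv = 1.3·620 − (620/(0.75·469))·149.6 = 542.3 MPa, capped at F_nt → F'_nt = 542.3 MPa.
R_n = F'_nt · A_b · n = 542.3 × 572.6 × 6 / 1000 = 1863 kN.
Design strength φR_n = 0.75 × 1863 = 1400 kN.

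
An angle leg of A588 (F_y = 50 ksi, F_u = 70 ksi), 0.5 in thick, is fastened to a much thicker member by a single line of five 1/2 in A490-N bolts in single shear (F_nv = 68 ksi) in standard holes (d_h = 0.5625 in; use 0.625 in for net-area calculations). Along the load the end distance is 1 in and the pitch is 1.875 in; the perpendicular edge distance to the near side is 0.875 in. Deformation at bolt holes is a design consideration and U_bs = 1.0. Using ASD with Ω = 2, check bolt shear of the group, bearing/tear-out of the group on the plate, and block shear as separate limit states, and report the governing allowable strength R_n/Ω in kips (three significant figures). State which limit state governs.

Bolt shear: A_b = π·0.5²/4 = 0.1963 in²; R_n = 68 × 0.1963 × 5 × 1 = 66.76 kips → 66.76 / 2 = 33.4 kips.
Bearing: edge l_c = 0.7188, r_n = 30.19 kips; interior l_c = 1.312, r_n = 42 kips; R_n = 30.19 + 4·42 = 198.2 kips → 99.1 kips.
Block shear: A_gv = 4.25, A_nv = 2.844, A_nt = 0.2812 in²; R_n = min(0.6F_uA_nv, 0.6F_yA_gv) + U_bs·F_u·A_nt = 139.1 kips → 69.6 kips.
Bolt shear governs: 33.4 kips.

33.4 kips (bolt shear governs)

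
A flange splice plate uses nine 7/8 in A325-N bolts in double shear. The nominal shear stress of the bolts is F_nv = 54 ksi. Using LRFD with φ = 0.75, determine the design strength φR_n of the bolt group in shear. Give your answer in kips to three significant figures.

438 kips

A_b = π × 0.875² / 4 = 0.6013 in².
R_n = F_nv · A_b · n · n_s = 54 × 0.6013 × 9 × 2 = 584.5 kips.
Design strength φR_n = 0.75 × 584.5 = 438 kips.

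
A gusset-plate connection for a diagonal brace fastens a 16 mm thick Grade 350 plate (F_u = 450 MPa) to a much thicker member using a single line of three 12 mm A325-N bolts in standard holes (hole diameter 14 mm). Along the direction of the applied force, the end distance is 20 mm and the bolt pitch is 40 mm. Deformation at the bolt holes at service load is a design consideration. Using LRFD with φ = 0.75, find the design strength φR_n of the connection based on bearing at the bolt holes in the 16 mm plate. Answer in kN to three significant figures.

395 kN

Per bolt r_n = 1.2 l_c t F_u ≤ 2.4 d t F_u; upper limit = 2.4 × 12 × 16 × 450 / 1000 = 207.4 kN.
Edge bolt: l_c = 20 − 14/2 = 13 mm → 1.2 × 13 × 16 × 450 / 1000 = 112.3 → r_n = 112.3 kN.
Interior bolts: l_c = 40 − 14 = 26 mm → 1.2 × 26 × 16 × 450 / 1000 = 224.6 → r_n = 207.4 kN.
R_n = 1 × 112.3 + 2 × 207.4 = 527 kN.
Design strength φR_n = 0.75 × 527 = 395 kN.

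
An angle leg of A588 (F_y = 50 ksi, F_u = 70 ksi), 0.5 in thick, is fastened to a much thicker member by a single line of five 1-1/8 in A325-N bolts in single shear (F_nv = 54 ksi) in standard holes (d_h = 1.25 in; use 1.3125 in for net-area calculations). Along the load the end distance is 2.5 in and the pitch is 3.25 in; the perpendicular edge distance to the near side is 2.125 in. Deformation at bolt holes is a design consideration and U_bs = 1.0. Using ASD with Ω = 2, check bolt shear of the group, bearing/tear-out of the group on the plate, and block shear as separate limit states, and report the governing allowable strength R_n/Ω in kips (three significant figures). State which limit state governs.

Bolt shear: A_b = π·1.125²/4 = 0.994 in²; R_n = 54 × 0.994 × 5 × 1 = 268.4 kips → 268.4 / 2 = 134 kips.
Bearing: edge l_c = 1.875, r_n = 78.75 kips; interior l_c = 2, r_n = 84 kips; R_n = 78.75 + 4·84 = 414.8 kips → 207 kips.
Block shear: A_gv = 7.75, A_nv = 4.797, A_nt = 0.7344 in²; R_n = min(0.6F_uA_nv, 0.6F_yA_gv) + U_bs·F_u·A_nt = 252.9 kips → 126 kips.
Block shear governs: 126 kips.

126 kips (block shear governs)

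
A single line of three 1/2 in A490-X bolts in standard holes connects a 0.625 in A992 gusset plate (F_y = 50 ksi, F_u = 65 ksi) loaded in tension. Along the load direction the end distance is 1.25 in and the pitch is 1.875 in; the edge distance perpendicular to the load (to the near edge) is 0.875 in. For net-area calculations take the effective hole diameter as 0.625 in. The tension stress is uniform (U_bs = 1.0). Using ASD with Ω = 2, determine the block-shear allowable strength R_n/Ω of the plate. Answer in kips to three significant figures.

Shear plane L_v = 1.25 + 2·1.875 = 5 in; A_gv = 5 × 0.625 = 3.125 in².
A_nv = (5 − 2.5·0.625) × 0.625 = 2.148 in².
A_nt = (0.875 − 0.5·0.625) × 0.625 = 0.3516 in².
0.6 F_u A_nv = 83.79 kips; 0.6 F_y A_gv = 93.75 kips → shear rupture governs the shear term.
R_n = 83.79 + 1.0 × 65 × 0.3516 = 106.6 kips.
Allowable strength R_n/Ω = 106.6 / 2 = 53.3 kips.

53.3 kips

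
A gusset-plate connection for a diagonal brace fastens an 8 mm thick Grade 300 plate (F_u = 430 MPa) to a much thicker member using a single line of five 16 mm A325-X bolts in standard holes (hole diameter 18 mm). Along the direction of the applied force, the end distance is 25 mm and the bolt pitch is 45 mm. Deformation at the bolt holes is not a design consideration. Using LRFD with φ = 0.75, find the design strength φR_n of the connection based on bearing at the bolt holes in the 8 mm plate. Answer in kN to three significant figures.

Per bolt r_n = 1.5 l_c t F_u ≤ 3.0 d t F_u; upper limit = 3.0 × 16 × 8 × 430 / 1000 = 165.1 kN.
Edge bolt: l_c = 25 − 18/2 = 16 mm → 1.5 × 16 × 8 × 430 / 1000 = 82.56 → r_n = 82.56 kN.
Interior bolts: l_c = 45 − 18 = 27 mm → 1.5 × 27 × 8 × 430 / 1000 = 139.3 → r_n = 139.3 kN.
R_n = 1 × 82.56 + 4 × 139.3 = 639.8 kN.
Design strength φR_n = 0.75 × 639.8 = 480 kN.

480 kN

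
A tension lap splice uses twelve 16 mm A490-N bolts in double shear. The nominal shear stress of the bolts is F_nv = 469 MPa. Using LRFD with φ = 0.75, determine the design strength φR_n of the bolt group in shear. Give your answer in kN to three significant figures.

1700 kN

A_b = π × 16² / 4 = 201.1 mm².
R_n = F_nv · A_b · n · n_s = 469 × 201.1 × 12 × 2 / 1000 = 2263 kN.
Design strength φR_n = 0.75 × 2263 = 1700 kN.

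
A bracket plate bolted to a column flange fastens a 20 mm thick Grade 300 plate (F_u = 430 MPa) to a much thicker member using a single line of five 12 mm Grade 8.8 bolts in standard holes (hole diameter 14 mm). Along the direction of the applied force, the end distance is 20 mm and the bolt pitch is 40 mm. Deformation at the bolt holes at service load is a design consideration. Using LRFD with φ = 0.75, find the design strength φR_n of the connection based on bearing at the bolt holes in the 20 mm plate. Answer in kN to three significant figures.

Per bolt r_n = 1.2 l_c t F_u ≤ 2.4 d t F_u; upper limit = 2.4 × 12 × 20 × 430 / 1000 = 247.7 kN.
Edge bolt: l_c = 20 − 14/2 = 13 mm → 1.2 × 13 × 20 × 430 / 1000 = 134.2 → r_n = 134.2 kN.
Interior bolts: l_c = 40 − 14 = 26 mm → 1.2 × 26 × 20 × 430 / 1000 = 268.3 → r_n = 247.7 kN.
R_n = 1 × 134.2 + 4 × 247.7 = 1125 kN.
Design strength φR_n = 0.75 × 1125 = 844 kN.

844 kN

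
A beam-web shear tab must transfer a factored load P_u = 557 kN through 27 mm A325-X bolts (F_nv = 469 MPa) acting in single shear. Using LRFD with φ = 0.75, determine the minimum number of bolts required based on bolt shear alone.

3 bolts

A_b = π·27²/4 = 572.6 mm².
Per-bolt design strength φR_n = 0.75 × 469 × 572.6 × 1 / 1000 = 201.4 kN.
n ≥ 557 / 201.4 = 2.766 → use 3 bolts.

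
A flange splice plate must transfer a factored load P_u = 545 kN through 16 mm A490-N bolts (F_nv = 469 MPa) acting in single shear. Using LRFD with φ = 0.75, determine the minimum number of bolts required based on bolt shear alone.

A_b = π·16²/4 = 201.1 mm².
Per-bolt design strength φR_n = 0.75 × 469 × 201.1 × 1 / 1000 = 70.72 kN.
n ≥ 545 / 70.72 = 7.706 → use 8 bolts.

8 bolts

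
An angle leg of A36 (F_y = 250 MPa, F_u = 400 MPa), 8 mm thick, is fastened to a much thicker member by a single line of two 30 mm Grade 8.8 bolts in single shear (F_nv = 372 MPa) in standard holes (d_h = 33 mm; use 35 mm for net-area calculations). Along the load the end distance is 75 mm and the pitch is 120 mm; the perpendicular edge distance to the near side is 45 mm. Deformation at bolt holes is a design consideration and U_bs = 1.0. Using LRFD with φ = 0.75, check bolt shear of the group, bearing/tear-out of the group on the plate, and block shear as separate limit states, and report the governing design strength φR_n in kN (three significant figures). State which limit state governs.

Bolt shear: A_b = π·30²/4 = 706.9 mm²; R_n = 372 × 706.9 × 2 × 1 / 1000 = 525.9 kN → 0.75 × 525.9 = 394 kN.
Bearing: edge l_c = 58.5, r_n = 224.6 kN; interior l_c = 87, r_n = 230.4 kN; R_n = 224.6 + 1·230.4 = 455 kN → 341 kN.
Block shear: A_gv = 1560, A_nv = 1140, A_nt = 220 mm²; R_n = min(0.6F_uA_nv, 0.6F_yA_gv) + U_bs·F_u·A_nt = 322 kN → 242 kN.
Block shear governs: 242 kN.

242 kN (block shear governs)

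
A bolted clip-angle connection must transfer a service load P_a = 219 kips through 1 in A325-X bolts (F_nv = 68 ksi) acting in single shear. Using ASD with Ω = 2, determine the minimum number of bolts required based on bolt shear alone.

A_b = π·1²/4 = 0.7854 in².
Per-bolt allowable strength R_n/Ω = 68 × 0.7854 × 1 / 2 = 26.7 kips.
n ≥ 219 / 26.7 = 8.201 → use 9 bolts.

9 bolts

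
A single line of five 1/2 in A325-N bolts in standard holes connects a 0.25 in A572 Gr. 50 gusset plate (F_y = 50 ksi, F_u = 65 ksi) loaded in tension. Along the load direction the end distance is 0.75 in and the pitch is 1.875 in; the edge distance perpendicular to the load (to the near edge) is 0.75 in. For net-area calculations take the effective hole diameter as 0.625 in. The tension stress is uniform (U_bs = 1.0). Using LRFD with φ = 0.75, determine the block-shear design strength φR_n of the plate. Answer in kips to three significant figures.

45.1 kips

Shear plane L_v = 0.75 + 4·1.875 = 8.25 in; A_gv = 8.25 × 0.25 = 2.062 in².
A_nv = (8.25 − 4.5·0.625) × 0.25 = 1.359 in².
A_nt = (0.75 − 0.5·0.625) × 0.25 = 0.1094 in².
0.6 F_u A_nv = 53.02 kips; 0.6 F_y A_gv = 61.88 kips → shear rupture governs the shear term.
R_n = 53.02 + 1.0 × 65 × 0.1094 = 60.12 kips.
Design strength φR_n = 0.75 × 60.12 = 45.1 kips.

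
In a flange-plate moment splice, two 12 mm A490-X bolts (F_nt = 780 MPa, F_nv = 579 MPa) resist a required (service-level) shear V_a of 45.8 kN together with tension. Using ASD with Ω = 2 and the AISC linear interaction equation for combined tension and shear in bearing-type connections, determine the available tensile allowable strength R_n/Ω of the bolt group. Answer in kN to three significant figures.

53 kN

A_b = π·12²/4 = 113.1 mm²; f_rv = 45.8 × 1000 / (2 × 113.1) = 202.5 MPa.
F'_nt = 1.3 F_nt − (Ω F_nt / F_nv) f_rv = 1.3·780 − (2·780/579)·202.5 = 468.5 MPa, capped at F_nt → F'_nt = 468.5 MPa.
R_n = F'_nt · A_b · n = 468.5 × 113.1 × 2 / 1000 = 106 kN.
Allowable strength R_n/Ω = 106 / 2 = 53 kN.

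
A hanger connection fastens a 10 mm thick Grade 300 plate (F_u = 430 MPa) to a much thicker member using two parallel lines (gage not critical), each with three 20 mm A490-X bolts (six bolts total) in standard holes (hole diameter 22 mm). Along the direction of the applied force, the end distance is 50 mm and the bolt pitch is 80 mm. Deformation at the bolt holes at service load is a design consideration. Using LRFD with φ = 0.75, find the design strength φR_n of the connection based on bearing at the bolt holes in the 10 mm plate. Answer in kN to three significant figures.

921 kN

Per bolt r_n = 1.2 l_c t F_u ≤ 2.4 d t F_u; upper limit = 2.4 × 20 × 10 × 430 / 1000 = 206.4 kN.
Edge bolt: l_c = 50 − 22/2 = 39 mm → 1.2 × 39 × 10 × 430 / 1000 = 201.2 → r_n = 201.2 kN.
Interior bolts: l_c = 80 − 22 = 58 mm → 1.2 × 58 × 10 × 430 / 1000 = 299.3 → r_n = 206.4 kN.
R_n = 2 × 201.2 + 4 × 206.4 = 1228 kN.
Design strength φR_n = 0.75 × 1228 = 921 kN.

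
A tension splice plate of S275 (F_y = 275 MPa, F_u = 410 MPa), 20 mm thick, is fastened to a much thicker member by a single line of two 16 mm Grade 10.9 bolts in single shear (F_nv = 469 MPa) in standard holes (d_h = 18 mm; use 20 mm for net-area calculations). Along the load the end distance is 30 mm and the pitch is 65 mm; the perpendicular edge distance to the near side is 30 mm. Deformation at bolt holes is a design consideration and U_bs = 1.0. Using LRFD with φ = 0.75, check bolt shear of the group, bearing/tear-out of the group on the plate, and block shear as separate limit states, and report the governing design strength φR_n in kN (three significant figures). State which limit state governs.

141 kN (bolt shear governs)

Bolt shear: A_b = π·16²/4 = 201.1 mm²; R_n = 469 × 201.1 × 2 × 1 / 1000 = 188.6 kN → 0.75 × 188.6 = 141 kN.
Bearing: edge l_c = 21, r_n = 206.6 kN; interior l_c = 47, r_n = 314.9 kN; R_n = 206.6 + 1·314.9 = 521.5 kN → 391 kN.
Block shear: A_gv = 1900, A_nv = 1300, A_nt = 400 mm²; R_n = min(0.6F_uA_nv, 0.6F_yA_gv) + U_bs·F_u·A_nt = 477.5 kN → 358 kN.
Bolt shear governs: 141 kN.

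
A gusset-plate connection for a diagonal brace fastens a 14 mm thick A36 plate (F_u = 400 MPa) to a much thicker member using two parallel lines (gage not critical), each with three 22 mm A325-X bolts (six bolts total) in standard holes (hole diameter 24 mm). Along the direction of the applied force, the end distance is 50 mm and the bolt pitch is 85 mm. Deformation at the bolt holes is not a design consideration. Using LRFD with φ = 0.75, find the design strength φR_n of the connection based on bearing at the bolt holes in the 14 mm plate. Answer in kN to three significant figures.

Per bolt r_n = 1.5 l_c t F_u ≤ 3.0 d t F_u; upper limit = 3.0 × 22 × 14 × 400 / 1000 = 369.6 kN.
Edge bolt: l_c = 50 − 24/2 = 38 mm → 1.5 × 38 × 14 × 400 / 1000 = 319.2 → r_n = 319.2 kN.
Interior bolts: l_c = 85 − 24 = 61 mm → 1.5 × 61 × 14 × 400 / 1000 = 512.4 → r_n = 369.6 kN.
R_n = 2 × 319.2 + 4 × 369.6 = 2117 kN.
Design strength φR_n = 0.75 × 2117 = 1590 kN.

1590 kN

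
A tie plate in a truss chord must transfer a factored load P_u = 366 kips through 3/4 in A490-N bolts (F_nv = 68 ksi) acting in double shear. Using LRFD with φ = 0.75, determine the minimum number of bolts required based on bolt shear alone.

9 bolts

A_b = π·0.75²/4 = 0.4418 in².
Per-bolt design strength φR_n = 0.75 × 68 × 0.4418 × 2 = 45.06 kips.
n ≥ 366 / 45.06 = 8.122 → use 9 bolts.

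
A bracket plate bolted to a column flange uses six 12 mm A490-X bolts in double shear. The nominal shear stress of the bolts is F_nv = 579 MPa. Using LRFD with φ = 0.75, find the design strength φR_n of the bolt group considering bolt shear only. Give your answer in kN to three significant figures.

589 kN

A_b = π × 12² / 4 = 113.1 mm².
R_n = F_nv · A_b · n · n_s = 579 × 113.1 × 6 × 2 / 1000 = 785.8 kN.
Design strength φR_n = 0.75 × 785.8 = 589 kN.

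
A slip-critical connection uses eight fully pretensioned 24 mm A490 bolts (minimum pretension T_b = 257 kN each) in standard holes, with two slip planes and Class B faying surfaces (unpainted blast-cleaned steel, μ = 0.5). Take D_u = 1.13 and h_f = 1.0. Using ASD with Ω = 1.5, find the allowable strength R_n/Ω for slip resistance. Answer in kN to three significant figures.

R_n = μ · D_u · h_f · T_b · n_s · n_b = 0.5 × 1.13 × 1.0 × 257 × 2 × 8 = 2323 kN.
Allowable strength R_n/Ω = 2323 / 1.5 = 1550 kN.

1550 kN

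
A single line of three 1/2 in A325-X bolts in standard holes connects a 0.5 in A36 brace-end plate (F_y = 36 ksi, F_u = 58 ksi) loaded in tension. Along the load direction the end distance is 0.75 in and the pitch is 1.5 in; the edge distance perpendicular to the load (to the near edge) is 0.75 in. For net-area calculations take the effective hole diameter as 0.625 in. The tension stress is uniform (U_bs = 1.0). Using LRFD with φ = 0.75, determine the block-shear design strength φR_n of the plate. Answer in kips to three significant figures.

38.1 kips

Shear plane L_v = 0.75 + 2·1.5 = 3.75 in; A_gv = 3.75 × 0.5 = 1.875 in².
A_nv = (3.75 − 2.5·0.625) × 0.5 = 1.094 in².
A_nt = (0.75 − 0.5·0.625) × 0.5 = 0.2188 in².
0.6 F_u A_nv = 38.06 kips; 0.6 F_y A_gv = 40.5 kips → shear rupture governs the shear term.
R_n = 38.06 + 1.0 × 58 × 0.2188 = 50.75 kips.
Design strength φR_n = 0.75 × 50.75 = 38.1 kips.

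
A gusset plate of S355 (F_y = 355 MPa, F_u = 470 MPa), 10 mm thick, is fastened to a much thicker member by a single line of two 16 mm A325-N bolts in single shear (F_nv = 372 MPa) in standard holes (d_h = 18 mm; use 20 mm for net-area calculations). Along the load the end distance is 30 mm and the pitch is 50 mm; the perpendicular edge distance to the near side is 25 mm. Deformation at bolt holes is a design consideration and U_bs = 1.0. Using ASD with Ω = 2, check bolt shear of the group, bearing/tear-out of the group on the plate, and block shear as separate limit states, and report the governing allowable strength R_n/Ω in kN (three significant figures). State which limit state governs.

74.8 kN (bolt shear governs)

Bolt shear: A_b = π·16²/4 = 201.1 mm²; R_n = 372 × 201.1 × 2 × 1 / 1000 = 149.6 kN → 149.6 / 2 = 74.8 kN.
Bearing: edge l_c = 21, r_n = 118.4 kN; interior l_c = 32, r_n = 180.5 kN; R_n = 118.4 + 1·180.5 = 298.9 kN → 149 kN.
Block shear: A_gv = 800, A_nv = 500, A_nt = 150 mm²; R_n = min(0.6F_uA_nv, 0.6F_yA_gv) + U_bs·F_u·A_nt = 211.5 kN → 106 kN.
Bolt shear governs: 74.8 kN.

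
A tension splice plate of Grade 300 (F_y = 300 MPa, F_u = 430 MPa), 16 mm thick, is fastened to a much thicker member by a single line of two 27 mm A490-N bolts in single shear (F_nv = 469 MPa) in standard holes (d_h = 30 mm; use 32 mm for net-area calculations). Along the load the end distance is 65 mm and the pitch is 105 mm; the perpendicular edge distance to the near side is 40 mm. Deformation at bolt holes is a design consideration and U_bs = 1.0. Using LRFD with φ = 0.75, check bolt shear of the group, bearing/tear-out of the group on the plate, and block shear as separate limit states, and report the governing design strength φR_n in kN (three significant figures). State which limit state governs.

Bolt shear: A_b = π·27²/4 = 572.6 mm²; R_n = 469 × 572.6 × 2 × 1 / 1000 = 537.1 kN → 0.75 × 537.1 = 403 kN.
Bearing: edge l_c = 50, r_n = 412.8 kN; interior l_c = 75, r_n = 445.8 kN; R_n = 412.8 + 1·445.8 = 858.6 kN → 644 kN.
Block shear: A_gv = 2720, A_nv = 1952, A_nt = 384 mm²; R_n = min(0.6F_uA_nv, 0.6F_yA_gv) + U_bs·F_u·A_nt = 654.7 kN → 491 kN.
Bolt shear governs: 403 kN.

403 kN (bolt shear governs)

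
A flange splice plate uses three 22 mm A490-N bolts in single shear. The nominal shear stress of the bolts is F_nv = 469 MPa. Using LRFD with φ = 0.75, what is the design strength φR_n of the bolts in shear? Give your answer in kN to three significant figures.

401 kN

A_b = π × 22² / 4 = 380.1 mm².
R_n = F_nv · A_b · n · n_s = 469 × 380.1 × 3 × 1 / 1000 = 534.8 kN.
Design strength φR_n = 0.75 × 534.8 = 401 kN.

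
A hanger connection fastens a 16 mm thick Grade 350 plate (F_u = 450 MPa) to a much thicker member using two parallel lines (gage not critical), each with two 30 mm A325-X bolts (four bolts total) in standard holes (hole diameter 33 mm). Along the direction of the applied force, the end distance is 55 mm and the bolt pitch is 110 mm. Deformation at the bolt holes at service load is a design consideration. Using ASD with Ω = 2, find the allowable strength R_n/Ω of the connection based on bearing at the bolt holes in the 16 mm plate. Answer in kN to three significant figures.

Per bolt r_n = 1.2 l_c t F_u ≤ 2.4 d t F_u; upper limit = 2.4 × 30 × 16 × 450 / 1000 = 518.4 kN.
Edge bolt: l_c = 55 − 33/2 = 38.5 mm → 1.2 × 38.5 × 16 × 450 / 1000 = 332.6 → r_n = 332.6 kN.
Interior bolts: l_c = 110 − 33 = 77 mm → 1.2 × 77 × 16 × 450 / 1000 = 665.3 → r_n = 518.4 kN.
R_n = 2 × 332.6 + 2 × 518.4 = 1702 kN.
Allowable strength R_n/Ω = 1702 / 2 = 851 kN.

851 kN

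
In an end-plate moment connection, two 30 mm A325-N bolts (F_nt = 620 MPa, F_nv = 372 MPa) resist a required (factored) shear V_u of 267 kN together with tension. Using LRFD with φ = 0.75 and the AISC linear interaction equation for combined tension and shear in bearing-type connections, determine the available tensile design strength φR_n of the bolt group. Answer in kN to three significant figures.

410 kN

A_b = π·30²/4 = 706.9 mm²; f_rv = 267 × 1000 / (2 × 706.9) = 188.9 MPa.
F'_nt = 1.3 F_nt − (F_nt / φF_nv) f_rv = 1.3·620 − (620/(0.75·372))·188.9 = 386.3 MPa, capped at F_nt → F'_nt = 386.3 MPa.
R_n = F'_nt · A_b · n = 386.3 × 706.9 × 2 / 1000 = 546.1 kN.
Design strength φR_n = 0.75 × 546.1 = 410 kN.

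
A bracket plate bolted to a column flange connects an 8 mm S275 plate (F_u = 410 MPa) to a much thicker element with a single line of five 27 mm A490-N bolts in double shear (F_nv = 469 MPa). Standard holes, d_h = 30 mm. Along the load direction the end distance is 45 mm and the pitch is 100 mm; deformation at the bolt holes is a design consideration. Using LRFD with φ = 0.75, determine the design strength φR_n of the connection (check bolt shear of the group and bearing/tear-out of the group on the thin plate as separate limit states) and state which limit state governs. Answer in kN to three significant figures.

Bolt shear: A_b = π·27²/4 = 572.6 mm²; R_n = 469 × 572.6 × 5 × 2 / 1000 = 2685 kN → 0.75 × 2685 = 2010 kN.
Bearing (1.2 l_c t F_u ≤ 2.4 d t F_u): upper limit = 2.4·27·8·410 / 1000 = 212.5 kN.
  Edge l_c = 45 − 30/2 = 30 → r_n = 118.1 kN; interior l_c = 100 − 30 = 70 → r_n = 212.5 kN.
  R_n,bearing = 1·118.1 + 4·212.5 = 968.3 kN → 0.75 × 968.3 = 726 kN.
Bearing governs: 726 kN.

726 kN (bearing governs)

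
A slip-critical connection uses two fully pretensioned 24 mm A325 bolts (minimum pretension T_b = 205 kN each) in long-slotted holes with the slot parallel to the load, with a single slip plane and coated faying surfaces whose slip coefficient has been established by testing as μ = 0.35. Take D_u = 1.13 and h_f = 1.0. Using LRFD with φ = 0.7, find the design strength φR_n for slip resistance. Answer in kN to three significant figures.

114 kN

R_n = μ · D_u · h_f · T_b · n_s · n_b = 0.35 × 1.13 × 1.0 × 205 × 1 × 2 = 162.2 kN.
Design strength φR_n = 0.7 × 162.2 = 114 kN.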